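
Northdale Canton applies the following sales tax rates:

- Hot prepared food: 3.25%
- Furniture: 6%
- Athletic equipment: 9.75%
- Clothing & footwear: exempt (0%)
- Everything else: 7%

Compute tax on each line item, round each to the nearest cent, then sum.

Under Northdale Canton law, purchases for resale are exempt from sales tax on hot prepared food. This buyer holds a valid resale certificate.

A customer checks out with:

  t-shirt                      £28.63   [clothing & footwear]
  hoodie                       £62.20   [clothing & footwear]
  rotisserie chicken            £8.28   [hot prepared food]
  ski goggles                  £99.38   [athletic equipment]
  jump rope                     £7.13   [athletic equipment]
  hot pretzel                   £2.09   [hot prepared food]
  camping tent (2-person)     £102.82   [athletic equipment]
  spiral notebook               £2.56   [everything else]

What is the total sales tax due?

£20.59

T-shirt £28.63: clothing & footwear → 0% → £0.00
Hoodie £62.20: clothing & footwear → 0% → £0.00
Rotisserie chicken £8.28: hot prepared food, buyer-exempt → 0% → £0.00
Ski goggles £99.38: athletic equipment → 9.75% → £9.69
Jump rope £7.13: athletic equipment → 9.75% → £0.70
Hot pretzel £2.09: hot prepared food, buyer-exempt → 0% → £0.00
Camping tent (2-person) £102.82: athletic equipment → 9.75% → £10.02
Spiral notebook £2.56: everything else → 7% → £0.18
Total tax = £9.69 + £0.70 + £10.02 + £0.18 = £20.59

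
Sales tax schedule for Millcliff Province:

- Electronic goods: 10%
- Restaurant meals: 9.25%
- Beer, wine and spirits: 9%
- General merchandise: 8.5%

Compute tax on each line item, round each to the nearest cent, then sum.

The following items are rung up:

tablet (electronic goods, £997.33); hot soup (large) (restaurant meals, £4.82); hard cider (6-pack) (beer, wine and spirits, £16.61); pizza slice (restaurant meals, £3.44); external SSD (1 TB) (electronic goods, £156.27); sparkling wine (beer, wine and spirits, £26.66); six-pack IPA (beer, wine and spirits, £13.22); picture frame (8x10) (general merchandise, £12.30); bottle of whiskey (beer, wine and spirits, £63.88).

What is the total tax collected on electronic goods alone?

£115.36

Tablet £997.33: electronic goods → 10% → £99.73
External SSD (1 TB) £156.27: electronic goods → 10% → £15.63
Tax on electronic goods = £99.73 + £15.63 = £115.36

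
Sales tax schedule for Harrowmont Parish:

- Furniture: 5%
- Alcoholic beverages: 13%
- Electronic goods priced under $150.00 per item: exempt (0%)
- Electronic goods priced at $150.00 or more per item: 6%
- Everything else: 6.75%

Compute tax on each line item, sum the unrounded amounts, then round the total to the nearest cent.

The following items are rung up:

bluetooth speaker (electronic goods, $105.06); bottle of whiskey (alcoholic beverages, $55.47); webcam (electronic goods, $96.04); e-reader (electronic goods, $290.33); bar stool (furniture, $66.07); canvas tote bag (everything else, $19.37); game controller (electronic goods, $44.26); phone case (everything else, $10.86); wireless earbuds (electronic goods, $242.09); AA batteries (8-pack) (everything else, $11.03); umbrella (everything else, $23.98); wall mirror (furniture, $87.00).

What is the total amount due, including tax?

$1102.77

Bluetooth speaker $105.06: electronic goods, under $150.00 → 0% → $0.00
Bottle of whiskey $55.47: alcoholic beverages → 13% → $7.2111
Webcam $96.04: electronic goods, under $150.00 → 0% → $0.00
E-reader $290.33: electronic goods, $150.00 or more → 6% → $17.4198
Bar stool $66.07: furniture → 5% → $3.3035
Canvas tote bag $19.37: everything else → 6.75% → $1.307475
Game controller $44.26: electronic goods, under $150.00 → 0% → $0.00
Phone case $10.86: everything else → 6.75% → $0.73305
Wireless earbuds $242.09: electronic goods, $150.00 or more → 6% → $14.5254
AA batteries (8-pack) $11.03: everything else → 6.75% → $0.744525
Umbrella $23.98: everything else → 6.75% → $1.61865
Wall mirror $87.00: furniture → 5% → $4.35
Subtotal = $1051.56; unrounded tax = $51.2135 → $51.21; total due = $1102.77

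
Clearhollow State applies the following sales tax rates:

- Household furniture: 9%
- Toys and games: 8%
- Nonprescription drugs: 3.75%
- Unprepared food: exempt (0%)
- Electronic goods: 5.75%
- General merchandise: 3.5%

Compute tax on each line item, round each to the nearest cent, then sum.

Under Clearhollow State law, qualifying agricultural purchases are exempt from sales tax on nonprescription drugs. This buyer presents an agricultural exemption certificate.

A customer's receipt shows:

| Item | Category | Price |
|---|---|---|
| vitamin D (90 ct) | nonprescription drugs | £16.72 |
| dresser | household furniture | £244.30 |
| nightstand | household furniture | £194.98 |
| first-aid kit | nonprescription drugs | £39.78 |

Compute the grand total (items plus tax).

£535.32

Vitamin D (90 ct) £16.72: nonprescription drugs, buyer-exempt → 0% → £0.00
Dresser £244.30: household furniture → 9% → £21.99
Nightstand £194.98: household furniture → 9% → £17.55
First-aid kit £39.78: nonprescription drugs, buyer-exempt → 0% → £0.00
Subtotal = £495.78; tax = £39.54; total due = £535.32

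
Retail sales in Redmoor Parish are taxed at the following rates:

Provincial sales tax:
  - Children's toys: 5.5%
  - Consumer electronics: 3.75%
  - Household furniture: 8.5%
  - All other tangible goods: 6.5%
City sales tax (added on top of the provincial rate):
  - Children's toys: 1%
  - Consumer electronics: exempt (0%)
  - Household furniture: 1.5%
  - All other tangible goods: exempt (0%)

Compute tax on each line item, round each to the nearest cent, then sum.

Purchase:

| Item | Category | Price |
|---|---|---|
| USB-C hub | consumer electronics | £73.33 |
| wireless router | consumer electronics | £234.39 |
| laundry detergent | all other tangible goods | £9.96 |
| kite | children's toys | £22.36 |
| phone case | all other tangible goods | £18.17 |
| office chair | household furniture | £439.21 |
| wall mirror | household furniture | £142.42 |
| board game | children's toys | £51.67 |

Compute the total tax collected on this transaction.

£76.34

USB-C hub £73.33: consumer electronics → 3.75% + 0% city = 3.75% → £2.75
Wireless router £234.39: consumer electronics → 3.75% + 0% city = 3.75% → £8.79
Laundry detergent £9.96: all other tangible goods → 6.5% + 0% city = 6.5% → £0.65
Kite £22.36: children's toys → 5.5% + 1% city = 6.5% → £1.45
Phone case £18.17: all other tangible goods → 6.5% + 0% city = 6.5% → £1.18
Office chair £439.21: household furniture → 8.5% + 1.5% city = 10% → £43.92
Wall mirror £142.42: household furniture → 8.5% + 1.5% city = 10% → £14.24
Board game £51.67: children's toys → 5.5% + 1% city = 6.5% → £3.36
Total tax = £2.75 + £8.79 + £0.65 + £1.45 + £1.18 + £43.92 + £14.24 + £3.36 = £76.34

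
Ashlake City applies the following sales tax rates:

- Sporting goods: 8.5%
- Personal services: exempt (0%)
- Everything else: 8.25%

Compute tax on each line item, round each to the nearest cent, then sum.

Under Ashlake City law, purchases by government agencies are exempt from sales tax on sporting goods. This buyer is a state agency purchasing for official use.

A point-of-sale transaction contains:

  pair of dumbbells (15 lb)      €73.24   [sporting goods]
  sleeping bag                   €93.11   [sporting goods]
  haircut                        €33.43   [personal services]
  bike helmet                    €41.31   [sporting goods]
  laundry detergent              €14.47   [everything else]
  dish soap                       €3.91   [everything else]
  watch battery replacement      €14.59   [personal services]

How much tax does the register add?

Pair of dumbbells (15 lb) €73.24: sporting goods, buyer-exempt → 0% → €0.00
Sleeping bag €93.11: sporting goods, buyer-exempt → 0% → €0.00
Haircut €33.43: personal services → 0% → €0.00
Bike helmet €41.31: sporting goods, buyer-exempt → 0% → €0.00
Laundry detergent €14.47: everything else → 8.25% → €1.19
Dish soap €3.91: everything else → 8.25% → €0.32
Watch battery replacement €14.59: personal services → 0% → €0.00
Total tax = €1.19 + €0.32 = €1.51

€1.51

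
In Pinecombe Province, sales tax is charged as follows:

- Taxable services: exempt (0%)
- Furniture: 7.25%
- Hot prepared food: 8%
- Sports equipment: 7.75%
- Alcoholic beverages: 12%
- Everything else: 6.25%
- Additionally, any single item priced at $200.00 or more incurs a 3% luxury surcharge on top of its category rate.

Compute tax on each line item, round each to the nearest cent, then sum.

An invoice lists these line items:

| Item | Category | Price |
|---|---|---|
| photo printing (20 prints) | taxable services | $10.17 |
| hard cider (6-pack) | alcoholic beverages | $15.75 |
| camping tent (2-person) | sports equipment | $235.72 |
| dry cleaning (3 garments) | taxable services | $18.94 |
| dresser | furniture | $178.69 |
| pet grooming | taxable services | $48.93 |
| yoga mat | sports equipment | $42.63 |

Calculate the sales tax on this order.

$43.49

Photo printing (20 prints) $10.17: taxable services → 0% → $0.00
Hard cider (6-pack) $15.75: alcoholic beverages → 12% → $1.89
Camping tent (2-person) $235.72: sports equipment → 7.75% + 3% surcharge = 10.75% → $25.34
Dry cleaning (3 garments) $18.94: taxable services → 0% → $0.00
Dresser $178.69: furniture → 7.25% → $12.96
Pet grooming $48.93: taxable services → 0% → $0.00
Yoga mat $42.63: sports equipment → 7.75% → $3.30
Total tax = $1.89 + $25.34 + $12.96 + $3.30 = $43.49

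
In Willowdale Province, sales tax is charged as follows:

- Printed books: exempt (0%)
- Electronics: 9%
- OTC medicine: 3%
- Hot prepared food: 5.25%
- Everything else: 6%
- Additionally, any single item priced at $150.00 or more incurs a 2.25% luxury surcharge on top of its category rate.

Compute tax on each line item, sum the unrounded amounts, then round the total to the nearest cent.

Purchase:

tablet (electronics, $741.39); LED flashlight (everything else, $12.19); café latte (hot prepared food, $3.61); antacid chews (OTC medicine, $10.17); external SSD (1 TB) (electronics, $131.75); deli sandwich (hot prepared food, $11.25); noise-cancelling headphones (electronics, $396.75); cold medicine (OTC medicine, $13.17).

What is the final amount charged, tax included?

$1462.39

Tablet $741.39: electronics → 9% + 2.25% surcharge = 11.25% → $83.406375
LED flashlight $12.19: everything else → 6% → $0.7314
Café latte $3.61: hot prepared food → 5.25% → $0.189525
Antacid chews $10.17: OTC medicine → 3% → $0.3051
External SSD (1 TB) $131.75: electronics → 9% → $11.8575
Deli sandwich $11.25: hot prepared food → 5.25% → $0.590625
Noise-cancelling headphones $396.75: electronics → 9% + 2.25% surcharge = 11.25% → $44.634375
Cold medicine $13.17: OTC medicine → 3% → $0.3951
Subtotal = $1320.28; unrounded tax = $142.11 → $142.11; total due = $1462.39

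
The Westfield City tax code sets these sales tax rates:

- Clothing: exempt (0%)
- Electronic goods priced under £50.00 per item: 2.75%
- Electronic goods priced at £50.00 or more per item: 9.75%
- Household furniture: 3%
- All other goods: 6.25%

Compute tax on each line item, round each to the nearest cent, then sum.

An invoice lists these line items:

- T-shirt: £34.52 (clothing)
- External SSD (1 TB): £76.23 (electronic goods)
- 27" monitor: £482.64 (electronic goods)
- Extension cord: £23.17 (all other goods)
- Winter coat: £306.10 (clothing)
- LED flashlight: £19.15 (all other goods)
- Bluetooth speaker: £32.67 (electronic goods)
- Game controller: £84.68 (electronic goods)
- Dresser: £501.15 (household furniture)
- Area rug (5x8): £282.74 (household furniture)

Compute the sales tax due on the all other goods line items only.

£2.65

Extension cord £23.17: all other goods → 6.25% → £1.45
LED flashlight £19.15: all other goods → 6.25% → £1.20
Tax on all other goods = £1.45 + £1.20 = £2.65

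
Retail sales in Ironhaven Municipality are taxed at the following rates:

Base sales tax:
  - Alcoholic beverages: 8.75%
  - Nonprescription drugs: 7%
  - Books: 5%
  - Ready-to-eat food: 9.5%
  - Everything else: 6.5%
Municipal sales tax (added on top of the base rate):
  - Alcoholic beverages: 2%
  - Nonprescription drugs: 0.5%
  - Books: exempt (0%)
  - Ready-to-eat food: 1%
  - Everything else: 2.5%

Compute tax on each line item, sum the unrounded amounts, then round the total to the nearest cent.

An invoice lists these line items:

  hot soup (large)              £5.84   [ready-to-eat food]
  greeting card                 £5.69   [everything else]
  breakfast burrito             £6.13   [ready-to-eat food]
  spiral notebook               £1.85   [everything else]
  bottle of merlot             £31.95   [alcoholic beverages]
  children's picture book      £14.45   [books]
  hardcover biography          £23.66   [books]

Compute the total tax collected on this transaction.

£7.28

Hot soup (large) £5.84: ready-to-eat food → 9.5% + 1% municipal = 10.5% → £0.6132
Greeting card £5.69: everything else → 6.5% + 2.5% municipal = 9% → £0.5121
Breakfast burrito £6.13: ready-to-eat food → 9.5% + 1% municipal = 10.5% → £0.64365
Spiral notebook £1.85: everything else → 6.5% + 2.5% municipal = 9% → £0.1665
Bottle of merlot £31.95: alcoholic beverages → 8.75% + 2% municipal = 10.75% → £3.434625
Children's picture book £14.45: books → 5% + 0% municipal = 5% → £0.7225
Hardcover biography £23.66: books → 5% + 0% municipal = 5% → £1.183
Unrounded tax sum = £7.275575 → £7.28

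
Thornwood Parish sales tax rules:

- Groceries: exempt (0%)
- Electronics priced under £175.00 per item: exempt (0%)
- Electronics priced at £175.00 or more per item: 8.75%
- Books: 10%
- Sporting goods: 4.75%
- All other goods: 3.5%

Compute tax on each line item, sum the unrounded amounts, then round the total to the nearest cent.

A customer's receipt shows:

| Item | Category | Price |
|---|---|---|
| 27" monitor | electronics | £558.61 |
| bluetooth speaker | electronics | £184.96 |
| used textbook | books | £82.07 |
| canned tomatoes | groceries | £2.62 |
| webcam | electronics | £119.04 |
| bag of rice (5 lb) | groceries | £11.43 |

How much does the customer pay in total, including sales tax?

27" monitor £558.61: electronics, £175.00 or more → 8.75% → £48.878375
Bluetooth speaker £184.96: electronics, £175.00 or more → 8.75% → £16.184
Used textbook £82.07: books → 10% → £8.207
Canned tomatoes £2.62: groceries → 0% → £0.00
Webcam £119.04: electronics, under £175.00 → 0% → £0.00
Bag of rice (5 lb) £11.43: groceries → 0% → £0.00
Subtotal = £958.73; unrounded tax = £73.269375 → £73.27; total due = £1032.00

£1032.00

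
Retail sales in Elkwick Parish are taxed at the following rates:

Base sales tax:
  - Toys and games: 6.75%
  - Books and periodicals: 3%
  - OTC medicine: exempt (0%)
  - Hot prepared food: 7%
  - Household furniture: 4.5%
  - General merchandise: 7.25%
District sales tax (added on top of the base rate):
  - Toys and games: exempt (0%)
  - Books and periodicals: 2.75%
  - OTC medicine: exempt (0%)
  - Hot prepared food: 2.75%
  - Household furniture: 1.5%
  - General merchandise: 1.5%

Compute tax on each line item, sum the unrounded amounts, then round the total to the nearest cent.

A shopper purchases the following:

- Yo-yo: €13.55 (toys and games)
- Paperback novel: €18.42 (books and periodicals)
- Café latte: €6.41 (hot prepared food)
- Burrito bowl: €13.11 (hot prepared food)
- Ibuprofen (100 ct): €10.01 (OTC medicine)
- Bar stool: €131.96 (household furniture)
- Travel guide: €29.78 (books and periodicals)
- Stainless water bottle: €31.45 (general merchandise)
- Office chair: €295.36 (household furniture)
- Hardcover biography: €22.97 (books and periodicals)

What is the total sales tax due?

€35.30

Yo-yo €13.55: toys and games → 6.75% + 0% district = 6.75% → €0.914625
Paperback novel €18.42: books and periodicals → 3% + 2.75% district = 5.75% → €1.05915
Café latte €6.41: hot prepared food → 7% + 2.75% district = 9.75% → €0.624975
Burrito bowl €13.11: hot prepared food → 7% + 2.75% district = 9.75% → €1.278225
Ibuprofen (100 ct) €10.01: OTC medicine → 0% + 0% district = 0% → €0.00
Bar stool €131.96: household furniture → 4.5% + 1.5% district = 6% → €7.9176
Travel guide €29.78: books and periodicals → 3% + 2.75% district = 5.75% → €1.71235
Stainless water bottle €31.45: general merchandise → 7.25% + 1.5% district = 8.75% → €2.751875
Office chair €295.36: household furniture → 4.5% + 1.5% district = 6% → €17.7216
Hardcover biography €22.97: books and periodicals → 3% + 2.75% district = 5.75% → €1.320775
Unrounded tax sum = €35.301175 → €35.30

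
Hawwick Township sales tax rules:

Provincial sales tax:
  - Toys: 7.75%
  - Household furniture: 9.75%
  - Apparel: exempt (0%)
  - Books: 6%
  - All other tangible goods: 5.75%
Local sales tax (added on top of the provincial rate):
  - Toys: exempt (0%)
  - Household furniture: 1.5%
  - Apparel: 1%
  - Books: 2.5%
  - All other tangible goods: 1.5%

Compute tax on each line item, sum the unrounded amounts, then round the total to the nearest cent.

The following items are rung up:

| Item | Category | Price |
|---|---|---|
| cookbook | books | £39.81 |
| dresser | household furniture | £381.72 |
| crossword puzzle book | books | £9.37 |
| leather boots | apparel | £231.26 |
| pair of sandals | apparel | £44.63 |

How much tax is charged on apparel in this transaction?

£2.76

Leather boots £231.26: apparel → 0% + 1% local = 1% → £2.3126
Pair of sandals £44.63: apparel → 0% + 1% local = 1% → £0.4463
Tax on apparel: unrounded sum = £2.7589 → £2.76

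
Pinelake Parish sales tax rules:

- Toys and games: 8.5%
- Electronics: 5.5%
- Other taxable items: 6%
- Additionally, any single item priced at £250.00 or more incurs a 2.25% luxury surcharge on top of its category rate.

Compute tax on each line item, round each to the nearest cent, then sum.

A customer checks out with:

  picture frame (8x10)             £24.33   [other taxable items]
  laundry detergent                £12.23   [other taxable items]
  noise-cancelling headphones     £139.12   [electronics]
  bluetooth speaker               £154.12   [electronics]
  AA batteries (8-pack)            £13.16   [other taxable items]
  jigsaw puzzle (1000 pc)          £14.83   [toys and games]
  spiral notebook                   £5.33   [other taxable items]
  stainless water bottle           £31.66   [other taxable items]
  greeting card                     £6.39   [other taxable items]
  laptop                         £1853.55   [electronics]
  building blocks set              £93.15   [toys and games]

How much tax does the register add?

Picture frame (8x10) £24.33: other taxable items → 6% → £1.46
Laundry detergent £12.23: other taxable items → 6% → £0.73
Noise-cancelling headphones £139.12: electronics → 5.5% → £7.65
Bluetooth speaker £154.12: electronics → 5.5% → £8.48
AA batteries (8-pack) £13.16: other taxable items → 6% → £0.79
Jigsaw puzzle (1000 pc) £14.83: toys and games → 8.5% → £1.26
Spiral notebook £5.33: other taxable items → 6% → £0.32
Stainless water bottle £31.66: other taxable items → 6% → £1.90
Greeting card £6.39: other taxable items → 6% → £0.38
Laptop £1853.55: electronics → 5.5% + 2.25% surcharge = 7.75% → £143.65
Building blocks set £93.15: toys and games → 8.5% → £7.92
Total tax = £1.46 + £0.73 + £7.65 + £8.48 + £0.79 + £1.26 + £0.32 + £1.90 + £0.38 + £143.65 + £7.92 = £174.54

£174.54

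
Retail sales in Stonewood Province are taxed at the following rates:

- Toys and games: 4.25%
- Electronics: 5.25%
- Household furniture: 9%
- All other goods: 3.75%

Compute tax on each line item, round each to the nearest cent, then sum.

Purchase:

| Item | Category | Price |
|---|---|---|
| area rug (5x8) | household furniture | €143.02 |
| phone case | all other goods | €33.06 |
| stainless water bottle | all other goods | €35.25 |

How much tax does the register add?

€15.43

Area rug (5x8) €143.02: household furniture → 9% → €12.87
Phone case €33.06: all other goods → 3.75% → €1.24
Stainless water bottle €35.25: all other goods → 3.75% → €1.32
Total tax = €12.87 + €1.24 + €1.32 = €15.43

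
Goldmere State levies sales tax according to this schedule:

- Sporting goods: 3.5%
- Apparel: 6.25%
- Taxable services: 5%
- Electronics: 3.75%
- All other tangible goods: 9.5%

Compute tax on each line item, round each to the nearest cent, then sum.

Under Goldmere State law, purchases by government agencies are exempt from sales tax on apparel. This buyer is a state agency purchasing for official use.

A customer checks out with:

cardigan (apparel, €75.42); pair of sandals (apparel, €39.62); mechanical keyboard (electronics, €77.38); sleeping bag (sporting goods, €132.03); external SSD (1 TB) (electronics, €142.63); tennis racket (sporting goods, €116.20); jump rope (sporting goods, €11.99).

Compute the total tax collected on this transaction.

€17.36

Cardigan €75.42: apparel, buyer-exempt → 0% → €0.00
Pair of sandals €39.62: apparel, buyer-exempt → 0% → €0.00
Mechanical keyboard €77.38: electronics → 3.75% → €2.90
Sleeping bag €132.03: sporting goods → 3.5% → €4.62
External SSD (1 TB) €142.63: electronics → 3.75% → €5.35
Tennis racket €116.20: sporting goods → 3.5% → €4.07
Jump rope €11.99: sporting goods → 3.5% → €0.42
Total tax = €2.90 + €4.62 + €5.35 + €4.07 + €0.42 = €17.36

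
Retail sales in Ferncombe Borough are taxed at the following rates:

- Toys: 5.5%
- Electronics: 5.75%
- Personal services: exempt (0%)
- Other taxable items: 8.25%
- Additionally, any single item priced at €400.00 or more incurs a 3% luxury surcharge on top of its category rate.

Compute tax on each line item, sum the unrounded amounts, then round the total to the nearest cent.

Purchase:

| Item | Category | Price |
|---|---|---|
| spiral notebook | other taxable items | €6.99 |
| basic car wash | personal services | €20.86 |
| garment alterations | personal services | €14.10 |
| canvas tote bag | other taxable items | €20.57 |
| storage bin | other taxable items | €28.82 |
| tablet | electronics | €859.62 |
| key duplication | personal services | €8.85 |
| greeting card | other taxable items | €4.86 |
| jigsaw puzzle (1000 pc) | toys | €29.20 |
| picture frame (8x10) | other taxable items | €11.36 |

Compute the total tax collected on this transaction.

Spiral notebook €6.99: other taxable items → 8.25% → €0.576675
Basic car wash €20.86: personal services → 0% → €0.00
Garment alterations €14.10: personal services → 0% → €0.00
Canvas tote bag €20.57: other taxable items → 8.25% → €1.697025
Storage bin €28.82: other taxable items → 8.25% → €2.37765
Tablet €859.62: electronics → 5.75% + 3% surcharge = 8.75% → €75.21675
Key duplication €8.85: personal services → 0% → €0.00
Greeting card €4.86: other taxable items → 8.25% → €0.40095
Jigsaw puzzle (1000 pc) €29.20: toys → 5.5% → €1.606
Picture frame (8x10) €11.36: other taxable items → 8.25% → €0.9372
Unrounded tax sum = €82.81225 → €82.81

€82.81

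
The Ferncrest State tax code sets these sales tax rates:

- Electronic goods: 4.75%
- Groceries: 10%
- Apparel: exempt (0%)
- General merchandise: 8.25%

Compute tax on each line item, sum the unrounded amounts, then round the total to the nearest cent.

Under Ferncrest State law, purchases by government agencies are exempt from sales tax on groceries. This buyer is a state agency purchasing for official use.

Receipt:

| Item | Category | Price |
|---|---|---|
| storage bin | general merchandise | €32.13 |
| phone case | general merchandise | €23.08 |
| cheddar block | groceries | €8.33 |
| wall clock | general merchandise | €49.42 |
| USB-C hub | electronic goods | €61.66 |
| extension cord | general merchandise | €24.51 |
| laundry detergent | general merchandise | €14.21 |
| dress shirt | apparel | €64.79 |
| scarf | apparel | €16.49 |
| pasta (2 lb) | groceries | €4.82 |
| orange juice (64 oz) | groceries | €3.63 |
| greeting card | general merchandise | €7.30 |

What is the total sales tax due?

€15.36

Storage bin €32.13: general merchandise → 8.25% → €2.650725
Phone case €23.08: general merchandise → 8.25% → €1.9041
Cheddar block €8.33: groceries, buyer-exempt → 0% → €0.00
Wall clock €49.42: general merchandise → 8.25% → €4.07715
USB-C hub €61.66: electronic goods → 4.75% → €2.92885
Extension cord €24.51: general merchandise → 8.25% → €2.022075
Laundry detergent €14.21: general merchandise → 8.25% → €1.172325
Dress shirt €64.79: apparel → 0% → €0.00
Scarf €16.49: apparel → 0% → €0.00
Pasta (2 lb) €4.82: groceries, buyer-exempt → 0% → €0.00
Orange juice (64 oz) €3.63: groceries, buyer-exempt → 0% → €0.00
Greeting card €7.30: general merchandise → 8.25% → €0.60225
Unrounded tax sum = €15.357475 → €15.36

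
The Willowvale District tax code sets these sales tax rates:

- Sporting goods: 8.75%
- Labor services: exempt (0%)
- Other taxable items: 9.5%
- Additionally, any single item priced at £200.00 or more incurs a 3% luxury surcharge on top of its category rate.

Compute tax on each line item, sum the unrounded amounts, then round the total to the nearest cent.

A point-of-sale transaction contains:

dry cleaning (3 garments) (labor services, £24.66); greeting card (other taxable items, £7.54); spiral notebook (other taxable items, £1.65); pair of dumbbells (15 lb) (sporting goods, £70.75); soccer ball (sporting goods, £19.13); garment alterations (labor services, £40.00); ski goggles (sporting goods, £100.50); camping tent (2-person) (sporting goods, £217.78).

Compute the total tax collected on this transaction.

£43.12

Dry cleaning (3 garments) £24.66: labor services → 0% → £0.00
Greeting card £7.54: other taxable items → 9.5% → £0.7163
Spiral notebook £1.65: other taxable items → 9.5% → £0.15675
Pair of dumbbells (15 lb) £70.75: sporting goods → 8.75% → £6.190625
Soccer ball £19.13: sporting goods → 8.75% → £1.673875
Garment alterations £40.00: labor services → 0% → £0.00
Ski goggles £100.50: sporting goods → 8.75% → £8.79375
Camping tent (2-person) £217.78: sporting goods → 8.75% + 3% surcharge = 11.75% → £25.58915
Unrounded tax sum = £43.12045 → £43.12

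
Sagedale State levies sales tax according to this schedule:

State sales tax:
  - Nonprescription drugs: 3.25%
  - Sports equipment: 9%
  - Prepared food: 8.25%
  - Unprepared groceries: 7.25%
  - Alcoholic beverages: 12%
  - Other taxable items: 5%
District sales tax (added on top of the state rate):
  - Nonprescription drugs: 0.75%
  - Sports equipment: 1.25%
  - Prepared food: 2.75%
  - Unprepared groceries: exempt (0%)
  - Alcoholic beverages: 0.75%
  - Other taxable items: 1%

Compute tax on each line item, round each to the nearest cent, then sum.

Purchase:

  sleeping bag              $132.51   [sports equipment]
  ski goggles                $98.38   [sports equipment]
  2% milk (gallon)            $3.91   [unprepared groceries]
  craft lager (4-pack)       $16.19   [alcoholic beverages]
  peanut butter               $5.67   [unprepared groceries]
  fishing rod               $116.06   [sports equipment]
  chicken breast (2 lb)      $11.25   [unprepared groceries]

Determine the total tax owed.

$39.13

Sleeping bag $132.51: sports equipment → 9% + 1.25% district = 10.25% → $13.58
Ski goggles $98.38: sports equipment → 9% + 1.25% district = 10.25% → $10.08
2% milk (gallon) $3.91: unprepared groceries → 7.25% + 0% district = 7.25% → $0.28
Craft lager (4-pack) $16.19: alcoholic beverages → 12% + 0.75% district = 12.75% → $2.06
Peanut butter $5.67: unprepared groceries → 7.25% + 0% district = 7.25% → $0.41
Fishing rod $116.06: sports equipment → 9% + 1.25% district = 10.25% → $11.90
Chicken breast (2 lb) $11.25: unprepared groceries → 7.25% + 0% district = 7.25% → $0.82
Total tax = $13.58 + $10.08 + $0.28 + $2.06 + $0.41 + $11.90 + $0.82 = $39.13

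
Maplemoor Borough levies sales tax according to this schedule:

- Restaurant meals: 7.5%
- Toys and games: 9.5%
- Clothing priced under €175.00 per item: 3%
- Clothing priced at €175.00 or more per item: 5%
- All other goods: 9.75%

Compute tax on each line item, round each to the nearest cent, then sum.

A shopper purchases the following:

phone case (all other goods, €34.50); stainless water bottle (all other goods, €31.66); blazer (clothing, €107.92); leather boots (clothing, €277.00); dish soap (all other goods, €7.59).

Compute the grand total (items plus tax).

€482.95

Phone case €34.50: all other goods → 9.75% → €3.36
Stainless water bottle €31.66: all other goods → 9.75% → €3.09
Blazer €107.92: clothing, under €175.00 → 3% → €3.24
Leather boots €277.00: clothing, €175.00 or more → 5% → €13.85
Dish soap €7.59: all other goods → 9.75% → €0.74
Subtotal = €458.67; tax = €24.28; total due = €482.95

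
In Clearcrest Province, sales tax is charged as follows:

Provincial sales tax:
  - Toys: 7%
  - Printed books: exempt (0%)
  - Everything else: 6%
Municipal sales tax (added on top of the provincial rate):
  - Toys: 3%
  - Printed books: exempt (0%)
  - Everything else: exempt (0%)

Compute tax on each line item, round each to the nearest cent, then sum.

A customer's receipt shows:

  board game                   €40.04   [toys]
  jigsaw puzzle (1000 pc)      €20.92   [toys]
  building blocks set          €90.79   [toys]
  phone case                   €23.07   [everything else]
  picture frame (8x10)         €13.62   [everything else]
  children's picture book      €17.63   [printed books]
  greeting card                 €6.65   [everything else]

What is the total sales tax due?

€17.77

Board game €40.04: toys → 7% + 3% municipal = 10% → €4.00
Jigsaw puzzle (1000 pc) €20.92: toys → 7% + 3% municipal = 10% → €2.09
Building blocks set €90.79: toys → 7% + 3% municipal = 10% → €9.08
Phone case €23.07: everything else → 6% + 0% municipal = 6% → €1.38
Picture frame (8x10) €13.62: everything else → 6% + 0% municipal = 6% → €0.82
Children's picture book €17.63: printed books → 0% + 0% municipal = 0% → €0.00
Greeting card €6.65: everything else → 6% + 0% municipal = 6% → €0.40
Total tax = €4.00 + €2.09 + €9.08 + €1.38 + €0.82 + €0.40 = €17.77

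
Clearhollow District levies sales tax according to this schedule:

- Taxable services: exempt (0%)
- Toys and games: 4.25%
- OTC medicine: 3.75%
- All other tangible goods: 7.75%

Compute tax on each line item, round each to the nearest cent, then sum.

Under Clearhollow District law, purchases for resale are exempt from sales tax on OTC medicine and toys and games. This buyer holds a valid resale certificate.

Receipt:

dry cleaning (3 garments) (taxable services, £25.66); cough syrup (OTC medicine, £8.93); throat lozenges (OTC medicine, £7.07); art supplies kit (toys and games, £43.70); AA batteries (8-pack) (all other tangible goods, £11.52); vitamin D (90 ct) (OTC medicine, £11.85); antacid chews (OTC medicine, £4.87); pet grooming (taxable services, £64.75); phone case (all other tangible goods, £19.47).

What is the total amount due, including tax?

£200.22

Dry cleaning (3 garments) £25.66: taxable services → 0% → £0.00
Cough syrup £8.93: OTC medicine, buyer-exempt → 0% → £0.00
Throat lozenges £7.07: OTC medicine, buyer-exempt → 0% → £0.00
Art supplies kit £43.70: toys and games, buyer-exempt → 0% → £0.00
AA batteries (8-pack) £11.52: all other tangible goods → 7.75% → £0.89
Vitamin D (90 ct) £11.85: OTC medicine, buyer-exempt → 0% → £0.00
Antacid chews £4.87: OTC medicine, buyer-exempt → 0% → £0.00
Pet grooming £64.75: taxable services → 0% → £0.00
Phone case £19.47: all other tangible goods → 7.75% → £1.51
Subtotal = £197.82; tax = £2.40; total due = £200.22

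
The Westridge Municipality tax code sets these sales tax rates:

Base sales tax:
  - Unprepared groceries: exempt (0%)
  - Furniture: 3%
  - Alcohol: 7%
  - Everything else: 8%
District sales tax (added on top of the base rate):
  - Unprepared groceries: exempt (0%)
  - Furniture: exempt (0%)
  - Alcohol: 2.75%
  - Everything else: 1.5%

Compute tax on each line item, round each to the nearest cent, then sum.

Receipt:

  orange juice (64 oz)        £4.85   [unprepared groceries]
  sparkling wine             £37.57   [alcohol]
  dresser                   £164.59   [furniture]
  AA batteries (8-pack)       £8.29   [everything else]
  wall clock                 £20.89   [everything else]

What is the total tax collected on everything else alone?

AA batteries (8-pack) £8.29: everything else → 8% + 1.5% district = 9.5% → £0.79
Wall clock £20.89: everything else → 8% + 1.5% district = 9.5% → £1.98
Tax on everything else = £0.79 + £1.98 = £2.77

£2.77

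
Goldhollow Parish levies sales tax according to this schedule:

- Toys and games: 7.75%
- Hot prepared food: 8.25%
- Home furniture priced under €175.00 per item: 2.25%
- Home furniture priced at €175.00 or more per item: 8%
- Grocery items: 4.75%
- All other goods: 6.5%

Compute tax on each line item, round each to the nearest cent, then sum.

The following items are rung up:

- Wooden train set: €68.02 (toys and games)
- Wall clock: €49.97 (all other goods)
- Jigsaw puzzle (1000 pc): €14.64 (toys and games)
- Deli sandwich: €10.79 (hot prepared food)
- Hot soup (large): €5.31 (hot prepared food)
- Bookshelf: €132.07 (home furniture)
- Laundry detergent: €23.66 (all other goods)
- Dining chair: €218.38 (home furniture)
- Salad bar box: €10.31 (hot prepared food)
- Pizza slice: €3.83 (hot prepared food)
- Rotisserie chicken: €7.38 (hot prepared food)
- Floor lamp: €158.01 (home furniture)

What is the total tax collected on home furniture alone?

Bookshelf €132.07: home furniture, under €175.00 → 2.25% → €2.97
Dining chair €218.38: home furniture, €175.00 or more → 8% → €17.47
Floor lamp €158.01: home furniture, under €175.00 → 2.25% → €3.56
Tax on home furniture = €2.97 + €17.47 + €3.56 = €24.00

€24.00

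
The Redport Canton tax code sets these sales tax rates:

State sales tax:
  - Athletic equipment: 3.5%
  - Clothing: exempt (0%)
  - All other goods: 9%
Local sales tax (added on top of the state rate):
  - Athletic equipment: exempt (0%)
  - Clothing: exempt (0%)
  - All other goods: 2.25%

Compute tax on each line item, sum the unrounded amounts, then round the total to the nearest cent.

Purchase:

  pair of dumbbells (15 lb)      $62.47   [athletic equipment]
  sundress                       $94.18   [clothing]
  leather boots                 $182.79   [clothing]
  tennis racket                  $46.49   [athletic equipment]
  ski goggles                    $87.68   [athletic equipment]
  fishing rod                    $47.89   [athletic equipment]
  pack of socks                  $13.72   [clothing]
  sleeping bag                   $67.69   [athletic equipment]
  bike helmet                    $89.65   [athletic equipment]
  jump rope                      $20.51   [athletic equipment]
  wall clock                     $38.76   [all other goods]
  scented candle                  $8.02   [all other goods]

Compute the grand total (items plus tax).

$779.90

Pair of dumbbells (15 lb) $62.47: athletic equipment → 3.5% + 0% local = 3.5% → $2.18645
Sundress $94.18: clothing → 0% + 0% local = 0% → $0.00
Leather boots $182.79: clothing → 0% + 0% local = 0% → $0.00
Tennis racket $46.49: athletic equipment → 3.5% + 0% local = 3.5% → $1.62715
Ski goggles $87.68: athletic equipment → 3.5% + 0% local = 3.5% → $3.0688
Fishing rod $47.89: athletic equipment → 3.5% + 0% local = 3.5% → $1.67615
Pack of socks $13.72: clothing → 0% + 0% local = 0% → $0.00
Sleeping bag $67.69: athletic equipment → 3.5% + 0% local = 3.5% → $2.36915
Bike helmet $89.65: athletic equipment → 3.5% + 0% local = 3.5% → $3.13775
Jump rope $20.51: athletic equipment → 3.5% + 0% local = 3.5% → $0.71785
Wall clock $38.76: all other goods → 9% + 2.25% local = 11.25% → $4.3605
Scented candle $8.02: all other goods → 9% + 2.25% local = 11.25% → $0.90225
Subtotal = $759.85; unrounded tax = $20.04605 → $20.05; total due = $779.90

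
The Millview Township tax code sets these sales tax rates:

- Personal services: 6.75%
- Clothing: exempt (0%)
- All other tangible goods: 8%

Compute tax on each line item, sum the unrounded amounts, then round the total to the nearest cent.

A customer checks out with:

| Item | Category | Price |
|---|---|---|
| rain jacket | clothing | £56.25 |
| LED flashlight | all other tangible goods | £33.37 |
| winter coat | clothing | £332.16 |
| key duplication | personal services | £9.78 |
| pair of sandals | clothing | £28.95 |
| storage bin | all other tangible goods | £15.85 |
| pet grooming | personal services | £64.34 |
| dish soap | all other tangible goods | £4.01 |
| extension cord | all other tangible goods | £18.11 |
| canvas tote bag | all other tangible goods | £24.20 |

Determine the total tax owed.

£12.65

Rain jacket £56.25: clothing → 0% → £0.00
LED flashlight £33.37: all other tangible goods → 8% → £2.6696
Winter coat £332.16: clothing → 0% → £0.00
Key duplication £9.78: personal services → 6.75% → £0.66015
Pair of sandals £28.95: clothing → 0% → £0.00
Storage bin £15.85: all other tangible goods → 8% → £1.268
Pet grooming £64.34: personal services → 6.75% → £4.34295
Dish soap £4.01: all other tangible goods → 8% → £0.3208
Extension cord £18.11: all other tangible goods → 8% → £1.4488
Canvas tote bag £24.20: all other tangible goods → 8% → £1.936
Unrounded tax sum = £12.6463 → £12.65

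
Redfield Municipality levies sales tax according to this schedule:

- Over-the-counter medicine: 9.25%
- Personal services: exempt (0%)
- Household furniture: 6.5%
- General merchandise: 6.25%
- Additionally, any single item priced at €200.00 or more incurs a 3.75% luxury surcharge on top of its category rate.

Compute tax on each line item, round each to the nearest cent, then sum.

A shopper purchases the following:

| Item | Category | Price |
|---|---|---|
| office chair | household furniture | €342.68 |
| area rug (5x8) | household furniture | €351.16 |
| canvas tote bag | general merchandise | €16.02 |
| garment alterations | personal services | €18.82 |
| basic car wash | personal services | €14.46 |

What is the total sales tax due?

Office chair €342.68: household furniture → 6.5% + 3.75% surcharge = 10.25% → €35.12
Area rug (5x8) €351.16: household furniture → 6.5% + 3.75% surcharge = 10.25% → €35.99
Canvas tote bag €16.02: general merchandise → 6.25% → €1.00
Garment alterations €18.82: personal services → 0% → €0.00
Basic car wash €14.46: personal services → 0% → €0.00
Total tax = €35.12 + €35.99 + €1.00 = €72.11

€72.11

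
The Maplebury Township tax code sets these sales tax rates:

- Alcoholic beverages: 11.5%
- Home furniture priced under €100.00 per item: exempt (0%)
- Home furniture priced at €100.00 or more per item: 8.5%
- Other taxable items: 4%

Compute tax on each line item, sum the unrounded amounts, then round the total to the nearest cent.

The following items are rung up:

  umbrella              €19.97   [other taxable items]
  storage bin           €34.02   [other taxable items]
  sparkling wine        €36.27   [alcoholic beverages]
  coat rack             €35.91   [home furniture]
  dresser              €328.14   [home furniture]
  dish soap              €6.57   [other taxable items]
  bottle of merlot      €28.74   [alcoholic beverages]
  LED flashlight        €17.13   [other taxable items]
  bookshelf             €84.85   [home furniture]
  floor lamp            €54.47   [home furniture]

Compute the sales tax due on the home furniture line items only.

€27.89

Coat rack €35.91: home furniture, under €100.00 → 0% → €0.00
Dresser €328.14: home furniture, €100.00 or more → 8.5% → €27.8919
Bookshelf €84.85: home furniture, under €100.00 → 0% → €0.00
Floor lamp €54.47: home furniture, under €100.00 → 0% → €0.00
Tax on home furniture: unrounded sum = €27.8919 → €27.89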